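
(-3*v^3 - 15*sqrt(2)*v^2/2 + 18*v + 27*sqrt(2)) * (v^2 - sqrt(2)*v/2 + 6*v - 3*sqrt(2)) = -3*v^5 - 18*v^4 - 6*sqrt(2)*v^4 - 36*sqrt(2)*v^3 + 51*v^3/2 + 18*sqrt(2)*v^2 + 153*v^2 - 27*v + 108*sqrt(2)*v - 162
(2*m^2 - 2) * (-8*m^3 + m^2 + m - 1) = -16*m^5 + 2*m^4 + 18*m^3 - 4*m^2 - 2*m + 2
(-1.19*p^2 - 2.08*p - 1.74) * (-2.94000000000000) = 3.4986*p^2 + 6.1152*p + 5.1156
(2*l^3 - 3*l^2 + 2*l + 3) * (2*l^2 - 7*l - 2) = 4*l^5 - 20*l^4 + 21*l^3 - 2*l^2 - 25*l - 6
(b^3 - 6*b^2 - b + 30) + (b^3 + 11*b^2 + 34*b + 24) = 2*b^3 + 5*b^2 + 33*b + 54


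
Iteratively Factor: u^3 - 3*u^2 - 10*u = (u + 2)*(u^2 - 5*u) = u*(u + 2)*(u - 5)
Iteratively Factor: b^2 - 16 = (b + 4)*(b - 4)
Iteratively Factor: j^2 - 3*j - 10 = (j - 5)*(j + 2)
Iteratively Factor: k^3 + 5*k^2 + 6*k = (k + 3)*(k^2 + 2*k) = k*(k + 3)*(k + 2)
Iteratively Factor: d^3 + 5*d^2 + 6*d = (d + 3)*(d^2 + 2*d) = (d + 2)*(d + 3)*(d)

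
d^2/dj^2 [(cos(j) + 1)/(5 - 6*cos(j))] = 11*(-6*sin(j)^2 + 5*cos(j) - 6)/(6*cos(j) - 5)^3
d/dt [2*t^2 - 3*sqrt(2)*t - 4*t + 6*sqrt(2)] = 4*t - 3*sqrt(2) - 4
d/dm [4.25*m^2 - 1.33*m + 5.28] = 8.5*m - 1.33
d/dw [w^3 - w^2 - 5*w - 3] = 3*w^2 - 2*w - 5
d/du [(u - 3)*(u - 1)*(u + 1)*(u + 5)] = 4*u^3 + 6*u^2 - 32*u - 2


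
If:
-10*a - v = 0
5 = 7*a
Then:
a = 5/7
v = -50/7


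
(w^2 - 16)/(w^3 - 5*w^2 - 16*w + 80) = 1/(w - 5)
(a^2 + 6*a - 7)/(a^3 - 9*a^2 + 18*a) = (a^2 + 6*a - 7)/(a*(a^2 - 9*a + 18))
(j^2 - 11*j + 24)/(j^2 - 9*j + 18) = (j - 8)/(j - 6)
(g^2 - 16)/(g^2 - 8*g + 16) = (g + 4)/(g - 4)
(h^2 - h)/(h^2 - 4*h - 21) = h*(1 - h)/(-h^2 + 4*h + 21)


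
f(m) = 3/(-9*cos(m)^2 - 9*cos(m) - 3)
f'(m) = 3*(-18*sin(m)*cos(m) - 9*sin(m))/(-9*cos(m)^2 - 9*cos(m) - 3)^2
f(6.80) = -0.17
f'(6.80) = -0.12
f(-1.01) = -0.29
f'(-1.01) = 0.44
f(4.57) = -1.58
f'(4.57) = 5.28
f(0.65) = -0.19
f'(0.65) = -0.17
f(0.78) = -0.22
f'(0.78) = -0.24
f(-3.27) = -1.03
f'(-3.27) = 0.40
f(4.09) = -3.69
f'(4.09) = -5.52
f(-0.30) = -0.15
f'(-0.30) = 0.06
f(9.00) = -1.32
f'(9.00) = 1.77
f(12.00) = -0.18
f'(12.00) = 0.13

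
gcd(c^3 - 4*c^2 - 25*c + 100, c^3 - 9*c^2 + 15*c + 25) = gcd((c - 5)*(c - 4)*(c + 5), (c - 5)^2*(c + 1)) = c - 5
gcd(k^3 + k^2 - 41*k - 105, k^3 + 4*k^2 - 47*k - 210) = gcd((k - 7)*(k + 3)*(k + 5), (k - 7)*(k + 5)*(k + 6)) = k^2 - 2*k - 35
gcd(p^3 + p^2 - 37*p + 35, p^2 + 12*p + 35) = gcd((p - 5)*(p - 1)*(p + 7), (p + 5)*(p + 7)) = p + 7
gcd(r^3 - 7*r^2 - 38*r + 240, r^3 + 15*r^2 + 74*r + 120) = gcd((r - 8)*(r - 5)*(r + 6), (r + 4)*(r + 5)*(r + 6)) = r + 6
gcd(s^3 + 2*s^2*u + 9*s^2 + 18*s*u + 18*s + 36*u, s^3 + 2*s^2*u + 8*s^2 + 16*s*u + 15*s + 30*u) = s^2 + 2*s*u + 3*s + 6*u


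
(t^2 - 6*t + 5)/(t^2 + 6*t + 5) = (t^2 - 6*t + 5)/(t^2 + 6*t + 5)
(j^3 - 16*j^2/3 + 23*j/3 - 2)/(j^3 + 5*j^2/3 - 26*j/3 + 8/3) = (j - 3)/(j + 4)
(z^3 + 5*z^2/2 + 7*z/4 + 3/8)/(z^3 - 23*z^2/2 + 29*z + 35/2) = (z^2 + 2*z + 3/4)/(z^2 - 12*z + 35)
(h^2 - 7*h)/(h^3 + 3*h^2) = (h - 7)/(h*(h + 3))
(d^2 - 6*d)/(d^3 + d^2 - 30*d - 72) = d/(d^2 + 7*d + 12)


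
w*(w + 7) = w^2 + 7*w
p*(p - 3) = p^2 - 3*p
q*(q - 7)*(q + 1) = q^3 - 6*q^2 - 7*q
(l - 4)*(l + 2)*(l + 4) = l^3 + 2*l^2 - 16*l - 32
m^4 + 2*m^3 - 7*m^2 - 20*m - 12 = (m - 3)*(m + 1)*(m + 2)^2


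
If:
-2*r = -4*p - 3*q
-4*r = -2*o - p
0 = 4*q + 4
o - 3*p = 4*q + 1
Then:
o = -3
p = 0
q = -1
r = -3/2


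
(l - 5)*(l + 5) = l^2 - 25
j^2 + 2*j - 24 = (j - 4)*(j + 6)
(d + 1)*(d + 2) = d^2 + 3*d + 2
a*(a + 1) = a^2 + a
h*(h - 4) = h^2 - 4*h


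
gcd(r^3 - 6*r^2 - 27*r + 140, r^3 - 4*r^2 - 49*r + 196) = r^2 - 11*r + 28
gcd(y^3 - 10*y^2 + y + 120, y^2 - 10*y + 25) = y - 5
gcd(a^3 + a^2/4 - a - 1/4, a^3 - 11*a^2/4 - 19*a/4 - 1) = a^2 + 5*a/4 + 1/4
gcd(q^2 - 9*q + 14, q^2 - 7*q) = q - 7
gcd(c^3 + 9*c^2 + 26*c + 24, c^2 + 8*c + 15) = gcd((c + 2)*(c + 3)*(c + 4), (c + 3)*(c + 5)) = c + 3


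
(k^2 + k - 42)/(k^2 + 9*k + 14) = (k - 6)/(k + 2)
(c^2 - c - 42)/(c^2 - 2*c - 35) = (c + 6)/(c + 5)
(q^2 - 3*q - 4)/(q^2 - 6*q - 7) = (q - 4)/(q - 7)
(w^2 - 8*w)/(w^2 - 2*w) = (w - 8)/(w - 2)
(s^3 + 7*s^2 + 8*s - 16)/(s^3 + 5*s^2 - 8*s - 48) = (s - 1)/(s - 3)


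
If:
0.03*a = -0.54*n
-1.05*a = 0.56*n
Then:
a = 0.00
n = 0.00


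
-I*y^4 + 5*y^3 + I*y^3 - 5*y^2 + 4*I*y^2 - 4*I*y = y*(y + I)*(y + 4*I)*(-I*y + I)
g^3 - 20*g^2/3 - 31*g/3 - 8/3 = (g - 8)*(g + 1/3)*(g + 1)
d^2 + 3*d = d*(d + 3)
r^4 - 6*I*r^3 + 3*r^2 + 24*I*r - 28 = (r - 2)*(r + 2)*(r - 7*I)*(r + I)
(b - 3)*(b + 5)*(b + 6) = b^3 + 8*b^2 - 3*b - 90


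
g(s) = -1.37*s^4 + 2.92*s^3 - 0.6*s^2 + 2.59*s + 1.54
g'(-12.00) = 10747.87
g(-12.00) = -33570.02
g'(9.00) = -3293.57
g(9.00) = -6883.64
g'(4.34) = -285.59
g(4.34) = -245.87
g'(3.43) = -119.60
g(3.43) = -68.43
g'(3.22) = -93.40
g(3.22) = -46.13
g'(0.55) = 3.67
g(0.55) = 3.14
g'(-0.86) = 13.59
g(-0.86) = -3.74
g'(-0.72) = 10.04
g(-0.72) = -2.09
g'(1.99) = -8.29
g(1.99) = 5.84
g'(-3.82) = 440.47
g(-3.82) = -471.60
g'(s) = -5.48*s^3 + 8.76*s^2 - 1.2*s + 2.59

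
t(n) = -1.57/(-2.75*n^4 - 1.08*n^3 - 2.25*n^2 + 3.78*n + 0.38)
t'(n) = -1.57*(11.0*n^3 + 3.24*n^2 + 4.5*n - 3.78)/(-2.75*n^4 - 1.08*n^3 - 2.25*n^2 + 3.78*n + 0.38)^2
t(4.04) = 0.00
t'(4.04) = -0.00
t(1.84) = 0.04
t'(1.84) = -0.09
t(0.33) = -1.20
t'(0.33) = 1.41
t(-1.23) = 0.13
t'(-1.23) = 0.27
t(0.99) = 0.89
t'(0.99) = -7.26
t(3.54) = 0.00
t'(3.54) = -0.00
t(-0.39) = 1.09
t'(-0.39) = 4.34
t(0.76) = -2.80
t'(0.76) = -31.56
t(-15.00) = 0.00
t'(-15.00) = 0.00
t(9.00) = 0.00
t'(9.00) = -0.00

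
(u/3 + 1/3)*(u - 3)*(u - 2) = u^3/3 - 4*u^2/3 + u/3 + 2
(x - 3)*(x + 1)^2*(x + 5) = x^4 + 4*x^3 - 10*x^2 - 28*x - 15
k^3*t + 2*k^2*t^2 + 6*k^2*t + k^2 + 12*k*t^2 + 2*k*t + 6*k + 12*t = (k + 6)*(k + 2*t)*(k*t + 1)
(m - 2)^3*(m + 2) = m^4 - 4*m^3 + 16*m - 16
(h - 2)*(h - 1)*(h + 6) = h^3 + 3*h^2 - 16*h + 12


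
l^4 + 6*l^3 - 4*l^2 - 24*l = l*(l - 2)*(l + 2)*(l + 6)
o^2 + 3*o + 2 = (o + 1)*(o + 2)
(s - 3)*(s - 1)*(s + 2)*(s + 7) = s^4 + 5*s^3 - 19*s^2 - 29*s + 42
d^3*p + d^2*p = d^2*(d*p + p)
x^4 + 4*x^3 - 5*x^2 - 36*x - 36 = (x - 3)*(x + 2)^2*(x + 3)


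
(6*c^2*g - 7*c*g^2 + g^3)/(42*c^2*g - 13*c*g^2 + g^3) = (c - g)/(7*c - g)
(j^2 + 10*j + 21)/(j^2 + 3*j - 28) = (j + 3)/(j - 4)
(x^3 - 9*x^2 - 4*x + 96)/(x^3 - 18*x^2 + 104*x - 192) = (x + 3)/(x - 6)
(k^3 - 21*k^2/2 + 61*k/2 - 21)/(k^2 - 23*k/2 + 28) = (k^2 - 7*k + 6)/(k - 8)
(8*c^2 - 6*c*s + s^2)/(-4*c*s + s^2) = (-2*c + s)/s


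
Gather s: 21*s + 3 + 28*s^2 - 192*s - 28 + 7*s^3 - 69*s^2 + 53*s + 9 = 7*s^3 - 41*s^2 - 118*s - 16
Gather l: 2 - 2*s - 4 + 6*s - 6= 4*s - 8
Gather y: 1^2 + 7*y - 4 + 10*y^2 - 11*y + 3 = 10*y^2 - 4*y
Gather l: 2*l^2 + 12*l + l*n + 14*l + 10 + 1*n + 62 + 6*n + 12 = 2*l^2 + l*(n + 26) + 7*n + 84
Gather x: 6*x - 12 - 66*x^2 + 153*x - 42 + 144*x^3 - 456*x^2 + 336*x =144*x^3 - 522*x^2 + 495*x - 54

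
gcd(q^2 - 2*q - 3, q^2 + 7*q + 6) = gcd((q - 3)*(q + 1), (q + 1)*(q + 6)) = q + 1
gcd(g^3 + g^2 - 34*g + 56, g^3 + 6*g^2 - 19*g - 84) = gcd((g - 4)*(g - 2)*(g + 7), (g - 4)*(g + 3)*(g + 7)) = g^2 + 3*g - 28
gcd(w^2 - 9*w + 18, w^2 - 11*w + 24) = w - 3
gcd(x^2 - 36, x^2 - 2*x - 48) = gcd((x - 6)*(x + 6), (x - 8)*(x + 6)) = x + 6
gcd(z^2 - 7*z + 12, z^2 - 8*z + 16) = z - 4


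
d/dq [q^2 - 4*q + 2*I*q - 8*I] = 2*q - 4 + 2*I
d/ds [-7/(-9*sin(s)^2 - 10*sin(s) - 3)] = -14*(9*sin(s) + 5)*cos(s)/(9*sin(s)^2 + 10*sin(s) + 3)^2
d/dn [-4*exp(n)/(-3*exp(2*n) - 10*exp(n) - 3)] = 12*(1 - exp(2*n))*exp(n)/(9*exp(4*n) + 60*exp(3*n) + 118*exp(2*n) + 60*exp(n) + 9)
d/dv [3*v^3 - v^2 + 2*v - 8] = 9*v^2 - 2*v + 2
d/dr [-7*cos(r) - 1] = 7*sin(r)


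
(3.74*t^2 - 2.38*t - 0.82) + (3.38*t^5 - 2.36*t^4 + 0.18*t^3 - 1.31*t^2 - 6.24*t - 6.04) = 3.38*t^5 - 2.36*t^4 + 0.18*t^3 + 2.43*t^2 - 8.62*t - 6.86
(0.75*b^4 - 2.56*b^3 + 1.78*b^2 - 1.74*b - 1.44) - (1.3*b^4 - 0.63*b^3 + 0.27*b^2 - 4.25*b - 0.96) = -0.55*b^4 - 1.93*b^3 + 1.51*b^2 + 2.51*b - 0.48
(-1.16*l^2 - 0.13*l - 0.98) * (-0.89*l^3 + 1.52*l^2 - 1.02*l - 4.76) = 1.0324*l^5 - 1.6475*l^4 + 1.8578*l^3 + 4.1646*l^2 + 1.6184*l + 4.6648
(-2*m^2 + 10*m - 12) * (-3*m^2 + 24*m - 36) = 6*m^4 - 78*m^3 + 348*m^2 - 648*m + 432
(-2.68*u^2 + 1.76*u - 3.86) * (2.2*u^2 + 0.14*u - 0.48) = -5.896*u^4 + 3.4968*u^3 - 6.9592*u^2 - 1.3852*u + 1.8528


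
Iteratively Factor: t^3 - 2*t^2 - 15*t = (t)*(t^2 - 2*t - 15) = t*(t - 5)*(t + 3)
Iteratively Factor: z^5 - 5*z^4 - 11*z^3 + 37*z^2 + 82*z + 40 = (z - 4)*(z^4 - z^3 - 15*z^2 - 23*z - 10) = (z - 4)*(z + 2)*(z^3 - 3*z^2 - 9*z - 5) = (z - 5)*(z - 4)*(z + 2)*(z^2 + 2*z + 1) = (z - 5)*(z - 4)*(z + 1)*(z + 2)*(z + 1)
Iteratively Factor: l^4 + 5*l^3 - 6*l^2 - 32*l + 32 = (l - 2)*(l^3 + 7*l^2 + 8*l - 16) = (l - 2)*(l - 1)*(l^2 + 8*l + 16) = (l - 2)*(l - 1)*(l + 4)*(l + 4)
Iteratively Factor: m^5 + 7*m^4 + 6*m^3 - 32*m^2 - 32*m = (m + 4)*(m^4 + 3*m^3 - 6*m^2 - 8*m) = (m + 4)^2*(m^3 - m^2 - 2*m) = m*(m + 4)^2*(m^2 - m - 2) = m*(m + 1)*(m + 4)^2*(m - 2)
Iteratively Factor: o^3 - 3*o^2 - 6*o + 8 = (o - 4)*(o^2 + o - 2) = (o - 4)*(o - 1)*(o + 2)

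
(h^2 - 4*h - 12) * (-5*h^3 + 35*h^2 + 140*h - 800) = -5*h^5 + 55*h^4 + 60*h^3 - 1780*h^2 + 1520*h + 9600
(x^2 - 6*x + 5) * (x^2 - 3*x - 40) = x^4 - 9*x^3 - 17*x^2 + 225*x - 200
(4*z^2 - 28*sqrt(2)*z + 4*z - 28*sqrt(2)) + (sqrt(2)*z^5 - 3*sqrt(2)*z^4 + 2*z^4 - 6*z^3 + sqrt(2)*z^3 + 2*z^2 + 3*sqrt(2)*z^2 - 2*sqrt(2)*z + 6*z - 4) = sqrt(2)*z^5 - 3*sqrt(2)*z^4 + 2*z^4 - 6*z^3 + sqrt(2)*z^3 + 3*sqrt(2)*z^2 + 6*z^2 - 30*sqrt(2)*z + 10*z - 28*sqrt(2) - 4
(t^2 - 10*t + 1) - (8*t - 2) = t^2 - 18*t + 3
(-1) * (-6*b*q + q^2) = 6*b*q - q^2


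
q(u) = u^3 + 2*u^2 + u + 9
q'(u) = 3*u^2 + 4*u + 1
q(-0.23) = 8.86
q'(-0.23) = 0.24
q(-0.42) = 8.86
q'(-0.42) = -0.15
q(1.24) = 15.22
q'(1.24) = 10.57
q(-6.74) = -213.07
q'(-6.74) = 110.32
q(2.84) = 50.88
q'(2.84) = 36.56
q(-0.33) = 8.85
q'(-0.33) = 0.01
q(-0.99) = 9.00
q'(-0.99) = -0.02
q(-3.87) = -22.88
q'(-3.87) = 30.45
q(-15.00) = -2931.00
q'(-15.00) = 616.00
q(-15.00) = -2931.00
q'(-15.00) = 616.00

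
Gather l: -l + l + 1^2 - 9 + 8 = 0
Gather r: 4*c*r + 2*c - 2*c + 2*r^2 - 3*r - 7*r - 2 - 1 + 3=2*r^2 + r*(4*c - 10)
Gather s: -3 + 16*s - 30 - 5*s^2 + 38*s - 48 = -5*s^2 + 54*s - 81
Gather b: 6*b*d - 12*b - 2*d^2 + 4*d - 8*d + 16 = b*(6*d - 12) - 2*d^2 - 4*d + 16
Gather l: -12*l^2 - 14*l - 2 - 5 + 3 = -12*l^2 - 14*l - 4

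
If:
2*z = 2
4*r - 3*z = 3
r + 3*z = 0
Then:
No Solution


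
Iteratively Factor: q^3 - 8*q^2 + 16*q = (q - 4)*(q^2 - 4*q) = (q - 4)^2*(q)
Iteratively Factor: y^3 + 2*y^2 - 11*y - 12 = (y - 3)*(y^2 + 5*y + 4) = (y - 3)*(y + 1)*(y + 4)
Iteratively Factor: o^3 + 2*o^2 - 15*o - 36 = (o + 3)*(o^2 - o - 12) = (o + 3)^2*(o - 4)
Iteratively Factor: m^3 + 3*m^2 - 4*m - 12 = (m + 3)*(m^2 - 4) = (m + 2)*(m + 3)*(m - 2)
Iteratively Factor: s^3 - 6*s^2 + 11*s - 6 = (s - 1)*(s^2 - 5*s + 6) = (s - 3)*(s - 1)*(s - 2)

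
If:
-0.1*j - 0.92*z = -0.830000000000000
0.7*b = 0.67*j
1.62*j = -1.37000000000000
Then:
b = -0.81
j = -0.85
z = 0.99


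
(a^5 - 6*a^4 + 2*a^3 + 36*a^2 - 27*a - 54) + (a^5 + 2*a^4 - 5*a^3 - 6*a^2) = 2*a^5 - 4*a^4 - 3*a^3 + 30*a^2 - 27*a - 54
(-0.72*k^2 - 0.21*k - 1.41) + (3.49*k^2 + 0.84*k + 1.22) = 2.77*k^2 + 0.63*k - 0.19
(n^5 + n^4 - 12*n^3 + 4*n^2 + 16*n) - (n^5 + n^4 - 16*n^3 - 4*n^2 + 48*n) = 4*n^3 + 8*n^2 - 32*n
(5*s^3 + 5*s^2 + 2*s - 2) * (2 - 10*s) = -50*s^4 - 40*s^3 - 10*s^2 + 24*s - 4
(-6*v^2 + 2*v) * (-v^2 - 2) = 6*v^4 - 2*v^3 + 12*v^2 - 4*v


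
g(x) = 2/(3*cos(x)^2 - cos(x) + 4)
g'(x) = 2*(6*sin(x)*cos(x) - sin(x))/(3*cos(x)^2 - cos(x) + 4)^2 = 2*(6*cos(x) - 1)*sin(x)/(3*sin(x)^2 + cos(x) - 7)^2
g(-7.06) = 0.42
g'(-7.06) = -0.20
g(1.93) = 0.42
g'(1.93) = -0.26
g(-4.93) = 0.51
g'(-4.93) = 0.04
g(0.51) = 0.37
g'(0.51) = 0.14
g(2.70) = 0.27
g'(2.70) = -0.10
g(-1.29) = 0.51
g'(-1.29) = -0.08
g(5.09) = 0.50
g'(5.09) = -0.14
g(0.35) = 0.35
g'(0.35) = 0.10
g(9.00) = 0.27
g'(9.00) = -0.10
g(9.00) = 0.27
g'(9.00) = -0.10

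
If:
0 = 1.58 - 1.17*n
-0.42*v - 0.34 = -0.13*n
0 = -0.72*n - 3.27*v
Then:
No Solution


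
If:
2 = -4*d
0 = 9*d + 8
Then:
No Solution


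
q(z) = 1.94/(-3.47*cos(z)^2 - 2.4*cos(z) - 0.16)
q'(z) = 1.94*(-6.94*sin(z)*cos(z) - 2.4*sin(z))/(-3.47*cos(z)^2 - 2.4*cos(z) - 0.16)^2 = -(13.4636*cos(z) + 4.656)*sin(z)/(3.47*cos(z)^2 + 2.4*cos(z) + 0.16)^2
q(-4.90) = -2.66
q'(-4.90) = -13.27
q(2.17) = 21.60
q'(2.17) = 300.59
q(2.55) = -3.47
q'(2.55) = 11.65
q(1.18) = -1.23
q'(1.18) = -3.63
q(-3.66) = -2.80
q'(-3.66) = 7.25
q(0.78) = -0.54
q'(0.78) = -0.76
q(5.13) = -1.14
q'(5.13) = 3.18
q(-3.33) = -1.69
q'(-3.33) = 1.21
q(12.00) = -0.42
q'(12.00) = 0.40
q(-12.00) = -0.42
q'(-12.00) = -0.40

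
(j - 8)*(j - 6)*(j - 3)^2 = j^4 - 20*j^3 + 141*j^2 - 414*j + 432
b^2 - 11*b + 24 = (b - 8)*(b - 3)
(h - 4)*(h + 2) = h^2 - 2*h - 8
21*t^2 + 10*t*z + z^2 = (3*t + z)*(7*t + z)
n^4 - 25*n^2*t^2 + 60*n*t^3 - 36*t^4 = (n - 3*t)*(n - 2*t)*(n - t)*(n + 6*t)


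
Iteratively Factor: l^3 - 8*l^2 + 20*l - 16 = (l - 2)*(l^2 - 6*l + 8) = (l - 4)*(l - 2)*(l - 2)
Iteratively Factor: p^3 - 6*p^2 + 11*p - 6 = (p - 2)*(p^2 - 4*p + 3) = (p - 3)*(p - 2)*(p - 1)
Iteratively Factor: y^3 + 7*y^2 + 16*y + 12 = (y + 3)*(y^2 + 4*y + 4) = (y + 2)*(y + 3)*(y + 2)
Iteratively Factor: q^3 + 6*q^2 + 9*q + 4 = (q + 1)*(q^2 + 5*q + 4) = (q + 1)^2*(q + 4)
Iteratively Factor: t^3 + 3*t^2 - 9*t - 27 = (t + 3)*(t^2 - 9) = (t + 3)^2*(t - 3)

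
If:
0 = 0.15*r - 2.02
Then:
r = 13.47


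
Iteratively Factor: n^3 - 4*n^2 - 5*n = (n)*(n^2 - 4*n - 5) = n*(n + 1)*(n - 5)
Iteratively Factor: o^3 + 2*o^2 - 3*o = (o)*(o^2 + 2*o - 3) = o*(o + 3)*(o - 1)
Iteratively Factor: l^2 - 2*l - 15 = (l - 5)*(l + 3)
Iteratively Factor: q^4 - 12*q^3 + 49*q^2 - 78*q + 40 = (q - 4)*(q^3 - 8*q^2 + 17*q - 10) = (q - 4)*(q - 1)*(q^2 - 7*q + 10) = (q - 4)*(q - 2)*(q - 1)*(q - 5)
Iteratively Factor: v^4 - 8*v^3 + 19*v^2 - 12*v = (v)*(v^3 - 8*v^2 + 19*v - 12) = v*(v - 1)*(v^2 - 7*v + 12) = v*(v - 3)*(v - 1)*(v - 4)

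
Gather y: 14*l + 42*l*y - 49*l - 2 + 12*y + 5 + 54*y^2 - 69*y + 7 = -35*l + 54*y^2 + y*(42*l - 57) + 10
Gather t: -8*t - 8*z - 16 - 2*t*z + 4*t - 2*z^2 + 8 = t*(-2*z - 4) - 2*z^2 - 8*z - 8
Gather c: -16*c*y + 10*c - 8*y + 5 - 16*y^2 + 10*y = c*(10 - 16*y) - 16*y^2 + 2*y + 5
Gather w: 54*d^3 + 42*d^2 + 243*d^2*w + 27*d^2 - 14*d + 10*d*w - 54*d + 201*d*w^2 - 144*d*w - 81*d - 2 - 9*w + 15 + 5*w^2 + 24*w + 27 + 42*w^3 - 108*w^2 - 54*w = 54*d^3 + 69*d^2 - 149*d + 42*w^3 + w^2*(201*d - 103) + w*(243*d^2 - 134*d - 39) + 40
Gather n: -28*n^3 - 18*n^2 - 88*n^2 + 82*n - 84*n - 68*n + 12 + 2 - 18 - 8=-28*n^3 - 106*n^2 - 70*n - 12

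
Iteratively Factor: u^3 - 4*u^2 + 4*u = (u - 2)*(u^2 - 2*u) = u*(u - 2)*(u - 2)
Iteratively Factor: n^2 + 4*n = (n)*(n + 4)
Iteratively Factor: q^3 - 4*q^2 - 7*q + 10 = (q - 5)*(q^2 + q - 2) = (q - 5)*(q - 1)*(q + 2)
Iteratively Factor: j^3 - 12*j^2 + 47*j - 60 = (j - 4)*(j^2 - 8*j + 15) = (j - 4)*(j - 3)*(j - 5)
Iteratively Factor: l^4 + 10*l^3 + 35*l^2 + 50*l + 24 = (l + 1)*(l^3 + 9*l^2 + 26*l + 24) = (l + 1)*(l + 2)*(l^2 + 7*l + 12) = (l + 1)*(l + 2)*(l + 4)*(l + 3)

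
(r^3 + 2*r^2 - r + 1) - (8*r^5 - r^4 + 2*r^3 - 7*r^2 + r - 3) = -8*r^5 + r^4 - r^3 + 9*r^2 - 2*r + 4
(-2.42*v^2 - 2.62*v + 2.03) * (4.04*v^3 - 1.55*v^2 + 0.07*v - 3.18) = -9.7768*v^5 - 6.8338*v^4 + 12.0928*v^3 + 4.3657*v^2 + 8.4737*v - 6.4554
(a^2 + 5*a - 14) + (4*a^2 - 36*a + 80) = 5*a^2 - 31*a + 66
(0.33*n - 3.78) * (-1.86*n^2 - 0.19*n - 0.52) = -0.6138*n^3 + 6.9681*n^2 + 0.5466*n + 1.9656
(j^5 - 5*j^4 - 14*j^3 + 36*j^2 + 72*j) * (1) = j^5 - 5*j^4 - 14*j^3 + 36*j^2 + 72*j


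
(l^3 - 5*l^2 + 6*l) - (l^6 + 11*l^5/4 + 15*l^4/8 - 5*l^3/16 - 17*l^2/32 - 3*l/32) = -l^6 - 11*l^5/4 - 15*l^4/8 + 21*l^3/16 - 143*l^2/32 + 195*l/32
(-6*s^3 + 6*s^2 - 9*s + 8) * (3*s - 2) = -18*s^4 + 30*s^3 - 39*s^2 + 42*s - 16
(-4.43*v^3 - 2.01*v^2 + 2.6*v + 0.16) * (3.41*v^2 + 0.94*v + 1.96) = -15.1063*v^5 - 11.0183*v^4 - 1.7062*v^3 - 0.949999999999999*v^2 + 5.2464*v + 0.3136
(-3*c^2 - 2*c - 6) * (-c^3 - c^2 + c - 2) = 3*c^5 + 5*c^4 + 5*c^3 + 10*c^2 - 2*c + 12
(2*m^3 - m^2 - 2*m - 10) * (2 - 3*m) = -6*m^4 + 7*m^3 + 4*m^2 + 26*m - 20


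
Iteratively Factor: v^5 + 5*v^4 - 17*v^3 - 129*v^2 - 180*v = (v + 3)*(v^4 + 2*v^3 - 23*v^2 - 60*v) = (v - 5)*(v + 3)*(v^3 + 7*v^2 + 12*v) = (v - 5)*(v + 3)*(v + 4)*(v^2 + 3*v) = (v - 5)*(v + 3)^2*(v + 4)*(v)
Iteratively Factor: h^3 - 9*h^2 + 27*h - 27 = (h - 3)*(h^2 - 6*h + 9) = (h - 3)^2*(h - 3)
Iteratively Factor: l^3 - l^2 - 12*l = (l - 4)*(l^2 + 3*l) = l*(l - 4)*(l + 3)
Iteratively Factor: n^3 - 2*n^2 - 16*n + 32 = (n + 4)*(n^2 - 6*n + 8) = (n - 2)*(n + 4)*(n - 4)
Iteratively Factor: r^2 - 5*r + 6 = (r - 3)*(r - 2)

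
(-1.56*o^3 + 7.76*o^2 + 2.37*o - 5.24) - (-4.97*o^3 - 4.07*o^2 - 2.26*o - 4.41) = 3.41*o^3 + 11.83*o^2 + 4.63*o - 0.83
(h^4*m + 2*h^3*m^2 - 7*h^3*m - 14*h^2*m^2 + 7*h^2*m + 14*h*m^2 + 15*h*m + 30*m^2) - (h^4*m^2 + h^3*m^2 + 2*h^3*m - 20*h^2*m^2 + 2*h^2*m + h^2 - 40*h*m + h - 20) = -h^4*m^2 + h^4*m + h^3*m^2 - 9*h^3*m + 6*h^2*m^2 + 5*h^2*m - h^2 + 14*h*m^2 + 55*h*m - h + 30*m^2 + 20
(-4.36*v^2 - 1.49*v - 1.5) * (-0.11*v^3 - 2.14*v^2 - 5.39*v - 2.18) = 0.4796*v^5 + 9.4943*v^4 + 26.854*v^3 + 20.7459*v^2 + 11.3332*v + 3.27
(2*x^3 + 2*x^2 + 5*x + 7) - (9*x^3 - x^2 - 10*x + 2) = -7*x^3 + 3*x^2 + 15*x + 5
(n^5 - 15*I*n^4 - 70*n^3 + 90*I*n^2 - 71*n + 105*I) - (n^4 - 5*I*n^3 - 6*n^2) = n^5 - n^4 - 15*I*n^4 - 70*n^3 + 5*I*n^3 + 6*n^2 + 90*I*n^2 - 71*n + 105*I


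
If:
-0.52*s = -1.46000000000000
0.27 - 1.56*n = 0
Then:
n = 0.17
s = 2.81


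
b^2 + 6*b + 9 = (b + 3)^2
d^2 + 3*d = d*(d + 3)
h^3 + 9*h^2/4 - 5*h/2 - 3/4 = (h - 1)*(h + 1/4)*(h + 3)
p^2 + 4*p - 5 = (p - 1)*(p + 5)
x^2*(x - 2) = x^3 - 2*x^2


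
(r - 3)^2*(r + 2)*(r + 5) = r^4 + r^3 - 23*r^2 + 3*r + 90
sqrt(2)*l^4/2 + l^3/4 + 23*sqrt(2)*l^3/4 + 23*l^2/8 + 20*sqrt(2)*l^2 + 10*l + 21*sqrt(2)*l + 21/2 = (l/2 + 1)*(l + 7/2)*(l + 6)*(sqrt(2)*l + 1/2)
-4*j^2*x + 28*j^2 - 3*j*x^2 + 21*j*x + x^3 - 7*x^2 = (-4*j + x)*(j + x)*(x - 7)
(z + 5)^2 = z^2 + 10*z + 25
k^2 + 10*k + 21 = (k + 3)*(k + 7)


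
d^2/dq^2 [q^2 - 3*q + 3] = 2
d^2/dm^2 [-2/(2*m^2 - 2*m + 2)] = 2*(m^2 - m - (2*m - 1)^2 + 1)/(m^2 - m + 1)^3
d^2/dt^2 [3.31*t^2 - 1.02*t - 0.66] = 6.62000000000000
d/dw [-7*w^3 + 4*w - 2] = 4 - 21*w^2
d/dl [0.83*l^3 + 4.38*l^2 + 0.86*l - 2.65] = 2.49*l^2 + 8.76*l + 0.86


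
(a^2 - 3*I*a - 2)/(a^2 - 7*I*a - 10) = (a - I)/(a - 5*I)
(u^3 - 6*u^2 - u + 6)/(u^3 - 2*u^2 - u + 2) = (u - 6)/(u - 2)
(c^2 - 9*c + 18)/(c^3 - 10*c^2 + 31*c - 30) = (c - 6)/(c^2 - 7*c + 10)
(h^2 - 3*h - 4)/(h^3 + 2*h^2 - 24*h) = (h + 1)/(h*(h + 6))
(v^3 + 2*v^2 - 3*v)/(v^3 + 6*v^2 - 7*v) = (v + 3)/(v + 7)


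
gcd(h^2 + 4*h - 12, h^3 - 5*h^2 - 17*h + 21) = 1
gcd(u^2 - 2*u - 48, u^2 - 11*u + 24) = u - 8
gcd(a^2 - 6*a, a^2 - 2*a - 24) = a - 6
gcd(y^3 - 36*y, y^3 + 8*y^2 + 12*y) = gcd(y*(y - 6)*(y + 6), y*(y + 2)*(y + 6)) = y^2 + 6*y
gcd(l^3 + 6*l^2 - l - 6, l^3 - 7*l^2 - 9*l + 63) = 1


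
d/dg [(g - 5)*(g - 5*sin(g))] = g + (5 - g)*(5*cos(g) - 1) - 5*sin(g)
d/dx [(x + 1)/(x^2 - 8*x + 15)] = (x^2 - 8*x - 2*(x - 4)*(x + 1) + 15)/(x^2 - 8*x + 15)^2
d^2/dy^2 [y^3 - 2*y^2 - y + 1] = 6*y - 4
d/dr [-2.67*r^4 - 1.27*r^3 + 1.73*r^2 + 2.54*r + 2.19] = -10.68*r^3 - 3.81*r^2 + 3.46*r + 2.54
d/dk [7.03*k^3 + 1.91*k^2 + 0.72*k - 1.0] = 21.09*k^2 + 3.82*k + 0.72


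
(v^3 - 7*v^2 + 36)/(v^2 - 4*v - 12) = v - 3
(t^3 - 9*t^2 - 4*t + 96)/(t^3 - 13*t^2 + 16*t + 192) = (t - 4)/(t - 8)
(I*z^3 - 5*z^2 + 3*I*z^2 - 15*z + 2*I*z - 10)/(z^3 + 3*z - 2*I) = (I*z^3 + z^2*(-5 + 3*I) + z*(-15 + 2*I) - 10)/(z^3 + 3*z - 2*I)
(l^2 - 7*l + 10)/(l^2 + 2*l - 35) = (l - 2)/(l + 7)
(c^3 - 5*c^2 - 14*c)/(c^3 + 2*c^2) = (c - 7)/c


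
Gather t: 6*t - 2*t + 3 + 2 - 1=4*t + 4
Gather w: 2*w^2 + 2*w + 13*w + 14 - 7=2*w^2 + 15*w + 7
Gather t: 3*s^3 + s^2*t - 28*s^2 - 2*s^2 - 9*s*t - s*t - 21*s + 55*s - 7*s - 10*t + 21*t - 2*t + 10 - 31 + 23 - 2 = 3*s^3 - 30*s^2 + 27*s + t*(s^2 - 10*s + 9)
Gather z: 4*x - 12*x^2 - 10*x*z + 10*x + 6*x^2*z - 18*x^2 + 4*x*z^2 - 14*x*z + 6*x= -30*x^2 + 4*x*z^2 + 20*x + z*(6*x^2 - 24*x)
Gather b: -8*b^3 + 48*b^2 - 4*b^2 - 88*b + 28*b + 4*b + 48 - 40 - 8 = -8*b^3 + 44*b^2 - 56*b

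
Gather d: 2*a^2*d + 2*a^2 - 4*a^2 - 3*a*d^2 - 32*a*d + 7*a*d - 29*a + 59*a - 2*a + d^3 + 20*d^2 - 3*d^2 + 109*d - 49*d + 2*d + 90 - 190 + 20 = -2*a^2 + 28*a + d^3 + d^2*(17 - 3*a) + d*(2*a^2 - 25*a + 62) - 80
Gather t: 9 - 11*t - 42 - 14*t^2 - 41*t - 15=-14*t^2 - 52*t - 48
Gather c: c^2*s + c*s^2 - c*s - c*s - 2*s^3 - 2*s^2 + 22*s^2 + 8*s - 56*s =c^2*s + c*(s^2 - 2*s) - 2*s^3 + 20*s^2 - 48*s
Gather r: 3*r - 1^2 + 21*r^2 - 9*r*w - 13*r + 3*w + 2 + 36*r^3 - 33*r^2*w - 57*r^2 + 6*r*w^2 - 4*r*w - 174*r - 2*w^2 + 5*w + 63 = 36*r^3 + r^2*(-33*w - 36) + r*(6*w^2 - 13*w - 184) - 2*w^2 + 8*w + 64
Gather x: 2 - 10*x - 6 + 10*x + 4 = 0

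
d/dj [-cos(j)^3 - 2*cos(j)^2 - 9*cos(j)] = (3*cos(j)^2 + 4*cos(j) + 9)*sin(j)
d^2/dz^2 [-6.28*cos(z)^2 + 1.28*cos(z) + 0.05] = -1.28*cos(z) + 12.56*cos(2*z)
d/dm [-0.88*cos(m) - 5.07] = 0.88*sin(m)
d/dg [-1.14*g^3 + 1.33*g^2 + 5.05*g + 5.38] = -3.42*g^2 + 2.66*g + 5.05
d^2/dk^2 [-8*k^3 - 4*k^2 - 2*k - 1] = -48*k - 8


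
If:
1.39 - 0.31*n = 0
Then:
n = 4.48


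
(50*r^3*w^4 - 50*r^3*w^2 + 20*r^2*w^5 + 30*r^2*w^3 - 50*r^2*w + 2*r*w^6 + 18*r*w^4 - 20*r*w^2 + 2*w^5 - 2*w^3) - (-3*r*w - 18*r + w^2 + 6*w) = 50*r^3*w^4 - 50*r^3*w^2 + 20*r^2*w^5 + 30*r^2*w^3 - 50*r^2*w + 2*r*w^6 + 18*r*w^4 - 20*r*w^2 + 3*r*w + 18*r + 2*w^5 - 2*w^3 - w^2 - 6*w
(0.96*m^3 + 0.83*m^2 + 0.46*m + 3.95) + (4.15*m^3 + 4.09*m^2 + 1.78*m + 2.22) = 5.11*m^3 + 4.92*m^2 + 2.24*m + 6.17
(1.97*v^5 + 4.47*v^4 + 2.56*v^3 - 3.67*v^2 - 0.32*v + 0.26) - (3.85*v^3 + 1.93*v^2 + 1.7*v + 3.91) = 1.97*v^5 + 4.47*v^4 - 1.29*v^3 - 5.6*v^2 - 2.02*v - 3.65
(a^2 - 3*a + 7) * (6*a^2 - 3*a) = 6*a^4 - 21*a^3 + 51*a^2 - 21*a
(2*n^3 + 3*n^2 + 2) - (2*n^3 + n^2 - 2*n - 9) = 2*n^2 + 2*n + 11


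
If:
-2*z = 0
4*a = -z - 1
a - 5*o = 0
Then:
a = -1/4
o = -1/20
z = 0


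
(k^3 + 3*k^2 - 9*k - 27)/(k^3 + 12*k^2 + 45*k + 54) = (k - 3)/(k + 6)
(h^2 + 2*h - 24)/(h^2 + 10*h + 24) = (h - 4)/(h + 4)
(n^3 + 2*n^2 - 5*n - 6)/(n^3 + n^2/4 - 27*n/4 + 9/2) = 4*(n + 1)/(4*n - 3)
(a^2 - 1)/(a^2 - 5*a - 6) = (a - 1)/(a - 6)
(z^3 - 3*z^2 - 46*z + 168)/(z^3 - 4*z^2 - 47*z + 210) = (z - 4)/(z - 5)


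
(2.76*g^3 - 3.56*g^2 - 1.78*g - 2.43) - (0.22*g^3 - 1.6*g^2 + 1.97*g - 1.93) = 2.54*g^3 - 1.96*g^2 - 3.75*g - 0.5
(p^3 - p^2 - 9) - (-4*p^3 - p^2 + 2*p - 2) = 5*p^3 - 2*p - 7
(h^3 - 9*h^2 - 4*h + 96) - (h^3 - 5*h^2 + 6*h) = -4*h^2 - 10*h + 96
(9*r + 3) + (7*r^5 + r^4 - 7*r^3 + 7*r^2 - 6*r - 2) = 7*r^5 + r^4 - 7*r^3 + 7*r^2 + 3*r + 1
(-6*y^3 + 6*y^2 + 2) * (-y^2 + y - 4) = 6*y^5 - 12*y^4 + 30*y^3 - 26*y^2 + 2*y - 8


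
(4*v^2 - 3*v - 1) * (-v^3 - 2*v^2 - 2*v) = -4*v^5 - 5*v^4 - v^3 + 8*v^2 + 2*v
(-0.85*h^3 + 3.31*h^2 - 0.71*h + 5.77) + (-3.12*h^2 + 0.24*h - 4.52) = -0.85*h^3 + 0.19*h^2 - 0.47*h + 1.25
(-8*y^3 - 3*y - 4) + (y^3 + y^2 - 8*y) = -7*y^3 + y^2 - 11*y - 4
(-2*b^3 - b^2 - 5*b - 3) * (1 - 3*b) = 6*b^4 + b^3 + 14*b^2 + 4*b - 3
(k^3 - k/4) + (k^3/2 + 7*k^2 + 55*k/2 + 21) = 3*k^3/2 + 7*k^2 + 109*k/4 + 21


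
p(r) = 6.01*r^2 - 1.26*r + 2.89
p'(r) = 12.02*r - 1.26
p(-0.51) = 5.10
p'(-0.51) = -7.39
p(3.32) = 64.95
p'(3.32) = 38.65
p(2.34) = 32.85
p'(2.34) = 26.87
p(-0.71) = 6.81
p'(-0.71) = -9.79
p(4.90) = 141.02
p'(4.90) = 57.64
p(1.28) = 11.12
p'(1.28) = 14.13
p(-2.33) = 38.45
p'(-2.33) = -29.27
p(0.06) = 2.84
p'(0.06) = -0.54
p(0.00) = 2.89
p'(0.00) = -1.26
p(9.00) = 478.36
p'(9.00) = 106.92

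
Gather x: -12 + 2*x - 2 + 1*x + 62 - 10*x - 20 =28 - 7*x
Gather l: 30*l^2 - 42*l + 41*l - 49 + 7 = 30*l^2 - l - 42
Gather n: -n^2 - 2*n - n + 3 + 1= -n^2 - 3*n + 4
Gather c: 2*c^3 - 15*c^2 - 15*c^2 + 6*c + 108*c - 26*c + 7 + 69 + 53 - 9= 2*c^3 - 30*c^2 + 88*c + 120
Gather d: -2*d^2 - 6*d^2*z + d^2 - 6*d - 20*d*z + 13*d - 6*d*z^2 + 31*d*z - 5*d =d^2*(-6*z - 1) + d*(-6*z^2 + 11*z + 2)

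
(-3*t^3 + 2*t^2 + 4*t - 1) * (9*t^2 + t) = -27*t^5 + 15*t^4 + 38*t^3 - 5*t^2 - t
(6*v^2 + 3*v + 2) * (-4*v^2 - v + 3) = -24*v^4 - 18*v^3 + 7*v^2 + 7*v + 6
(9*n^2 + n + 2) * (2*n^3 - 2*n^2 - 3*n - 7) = 18*n^5 - 16*n^4 - 25*n^3 - 70*n^2 - 13*n - 14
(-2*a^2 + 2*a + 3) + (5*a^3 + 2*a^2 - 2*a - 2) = 5*a^3 + 1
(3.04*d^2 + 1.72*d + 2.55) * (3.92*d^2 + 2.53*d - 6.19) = 11.9168*d^4 + 14.4336*d^3 - 4.47*d^2 - 4.1953*d - 15.7845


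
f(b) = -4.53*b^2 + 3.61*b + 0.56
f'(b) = 3.61 - 9.06*b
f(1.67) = -6.05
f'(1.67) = -11.52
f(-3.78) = -77.81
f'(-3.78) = 37.86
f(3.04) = -30.33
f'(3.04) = -23.93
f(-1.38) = -13.05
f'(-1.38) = 16.11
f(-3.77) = -77.43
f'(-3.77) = 37.77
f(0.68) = 0.92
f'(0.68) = -2.55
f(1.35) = -2.82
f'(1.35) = -8.62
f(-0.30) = -0.93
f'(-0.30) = 6.33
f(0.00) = 0.56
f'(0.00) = 3.61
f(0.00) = 0.56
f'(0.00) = 3.61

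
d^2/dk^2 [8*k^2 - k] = 16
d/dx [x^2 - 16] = 2*x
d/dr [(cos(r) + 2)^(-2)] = 2*sin(r)/(cos(r) + 2)^3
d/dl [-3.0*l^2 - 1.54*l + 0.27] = -6.0*l - 1.54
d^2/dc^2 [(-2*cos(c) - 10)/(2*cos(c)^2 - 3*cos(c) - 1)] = 2*(-36*sin(c)^4*cos(c) - 86*sin(c)^4 + 134*sin(c)^2 - 175*cos(c)/2 + 27*cos(3*c)/2 + 2*cos(5*c) + 56)/(2*sin(c)^2 + 3*cos(c) - 1)^3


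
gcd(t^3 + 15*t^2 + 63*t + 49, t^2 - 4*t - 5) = t + 1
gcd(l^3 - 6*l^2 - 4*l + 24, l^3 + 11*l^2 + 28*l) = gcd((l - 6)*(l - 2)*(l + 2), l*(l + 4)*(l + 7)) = 1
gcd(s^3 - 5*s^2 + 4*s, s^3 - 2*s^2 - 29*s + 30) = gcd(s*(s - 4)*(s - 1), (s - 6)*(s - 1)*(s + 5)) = s - 1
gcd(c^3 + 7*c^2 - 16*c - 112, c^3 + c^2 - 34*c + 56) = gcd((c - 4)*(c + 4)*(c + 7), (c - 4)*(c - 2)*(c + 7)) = c^2 + 3*c - 28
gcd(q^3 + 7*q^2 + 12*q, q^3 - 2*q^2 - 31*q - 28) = q + 4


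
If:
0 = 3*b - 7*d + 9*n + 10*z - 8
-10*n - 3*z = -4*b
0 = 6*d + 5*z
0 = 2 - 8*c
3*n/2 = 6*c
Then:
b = 466/217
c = 1/4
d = 85/217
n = 1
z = -102/217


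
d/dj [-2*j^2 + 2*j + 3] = 2 - 4*j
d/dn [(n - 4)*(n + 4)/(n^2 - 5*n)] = (-5*n^2 + 32*n - 80)/(n^2*(n^2 - 10*n + 25))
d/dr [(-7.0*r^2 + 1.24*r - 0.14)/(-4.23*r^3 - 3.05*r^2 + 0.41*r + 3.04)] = (-29.61*r^4 + 10.4904*r^3 - 0.864599999999999*r^2 - 43.414*r + 3.827)/(17.8929*r^6 + 25.803*r^5 + 5.8339*r^4 - 28.2194*r^3 - 18.3759*r^2 + 2.4928*r + 9.2416)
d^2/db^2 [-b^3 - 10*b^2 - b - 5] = -6*b - 20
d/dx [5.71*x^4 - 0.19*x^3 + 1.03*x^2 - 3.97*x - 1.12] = 22.84*x^3 - 0.57*x^2 + 2.06*x - 3.97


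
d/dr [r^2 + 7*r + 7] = 2*r + 7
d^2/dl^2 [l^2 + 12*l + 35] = 2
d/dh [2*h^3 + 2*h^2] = 2*h*(3*h + 2)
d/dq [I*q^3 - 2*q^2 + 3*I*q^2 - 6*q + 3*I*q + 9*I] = 3*I*q^2 + q*(-4 + 6*I) - 6 + 3*I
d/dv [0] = 0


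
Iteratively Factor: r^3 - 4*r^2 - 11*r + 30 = (r - 2)*(r^2 - 2*r - 15) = (r - 2)*(r + 3)*(r - 5)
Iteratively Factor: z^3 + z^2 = (z + 1)*(z^2) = z*(z + 1)*(z)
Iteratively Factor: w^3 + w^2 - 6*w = (w - 2)*(w^2 + 3*w) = (w - 2)*(w + 3)*(w)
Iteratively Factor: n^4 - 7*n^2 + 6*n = (n - 1)*(n^3 + n^2 - 6*n) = (n - 1)*(n + 3)*(n^2 - 2*n) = (n - 2)*(n - 1)*(n + 3)*(n)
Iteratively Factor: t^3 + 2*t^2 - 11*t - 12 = (t + 4)*(t^2 - 2*t - 3) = (t + 1)*(t + 4)*(t - 3)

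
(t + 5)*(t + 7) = t^2 + 12*t + 35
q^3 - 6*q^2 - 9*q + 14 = (q - 7)*(q - 1)*(q + 2)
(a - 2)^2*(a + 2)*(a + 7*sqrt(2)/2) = a^4 - 2*a^3 + 7*sqrt(2)*a^3/2 - 7*sqrt(2)*a^2 - 4*a^2 - 14*sqrt(2)*a + 8*a + 28*sqrt(2)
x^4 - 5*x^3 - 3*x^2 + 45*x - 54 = (x - 3)^2*(x - 2)*(x + 3)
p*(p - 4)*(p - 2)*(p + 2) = p^4 - 4*p^3 - 4*p^2 + 16*p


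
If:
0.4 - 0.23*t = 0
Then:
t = 1.74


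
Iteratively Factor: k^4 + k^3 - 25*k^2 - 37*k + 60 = (k + 4)*(k^3 - 3*k^2 - 13*k + 15) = (k + 3)*(k + 4)*(k^2 - 6*k + 5) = (k - 1)*(k + 3)*(k + 4)*(k - 5)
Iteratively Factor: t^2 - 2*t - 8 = (t + 2)*(t - 4)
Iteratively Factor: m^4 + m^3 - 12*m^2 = (m)*(m^3 + m^2 - 12*m) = m*(m + 4)*(m^2 - 3*m) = m*(m - 3)*(m + 4)*(m)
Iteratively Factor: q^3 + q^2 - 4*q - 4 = (q + 2)*(q^2 - q - 2) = (q - 2)*(q + 2)*(q + 1)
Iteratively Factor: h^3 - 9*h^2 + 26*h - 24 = (h - 2)*(h^2 - 7*h + 12) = (h - 4)*(h - 2)*(h - 3)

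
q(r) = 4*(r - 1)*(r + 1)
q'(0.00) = 0.00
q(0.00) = -4.00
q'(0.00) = 0.00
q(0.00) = -4.00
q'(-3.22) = -25.76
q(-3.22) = 37.47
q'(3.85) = 30.80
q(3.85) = 55.29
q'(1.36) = 10.88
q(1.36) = 3.40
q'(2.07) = 16.56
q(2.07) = 13.14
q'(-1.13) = -9.04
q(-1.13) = 1.11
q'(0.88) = 7.04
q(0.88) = -0.90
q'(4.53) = 36.24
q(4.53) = 78.08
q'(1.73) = 13.84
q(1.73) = 7.97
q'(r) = 8*r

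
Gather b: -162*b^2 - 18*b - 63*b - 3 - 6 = -162*b^2 - 81*b - 9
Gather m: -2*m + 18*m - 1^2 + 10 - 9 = 16*m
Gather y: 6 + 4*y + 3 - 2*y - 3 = 2*y + 6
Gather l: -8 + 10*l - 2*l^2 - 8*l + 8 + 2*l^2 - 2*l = 0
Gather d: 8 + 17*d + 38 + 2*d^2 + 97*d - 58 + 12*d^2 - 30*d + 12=14*d^2 + 84*d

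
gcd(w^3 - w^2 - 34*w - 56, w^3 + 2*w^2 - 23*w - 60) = w + 4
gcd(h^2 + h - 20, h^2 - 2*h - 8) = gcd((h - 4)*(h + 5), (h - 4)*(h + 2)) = h - 4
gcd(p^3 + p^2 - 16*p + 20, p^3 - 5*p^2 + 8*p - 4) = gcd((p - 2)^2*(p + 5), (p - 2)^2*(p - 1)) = p^2 - 4*p + 4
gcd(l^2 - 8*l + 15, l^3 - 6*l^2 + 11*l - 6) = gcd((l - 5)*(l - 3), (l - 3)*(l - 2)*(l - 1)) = l - 3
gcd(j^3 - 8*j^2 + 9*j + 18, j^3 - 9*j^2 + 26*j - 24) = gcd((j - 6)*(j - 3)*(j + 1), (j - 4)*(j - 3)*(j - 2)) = j - 3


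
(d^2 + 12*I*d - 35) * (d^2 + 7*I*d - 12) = d^4 + 19*I*d^3 - 131*d^2 - 389*I*d + 420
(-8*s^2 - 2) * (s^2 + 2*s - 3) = -8*s^4 - 16*s^3 + 22*s^2 - 4*s + 6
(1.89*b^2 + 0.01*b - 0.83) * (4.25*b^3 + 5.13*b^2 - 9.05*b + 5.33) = 8.0325*b^5 + 9.7382*b^4 - 20.5807*b^3 + 5.7253*b^2 + 7.5648*b - 4.4239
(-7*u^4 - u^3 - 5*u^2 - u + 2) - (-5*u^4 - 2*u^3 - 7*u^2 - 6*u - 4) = -2*u^4 + u^3 + 2*u^2 + 5*u + 6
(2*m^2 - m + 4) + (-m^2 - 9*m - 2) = m^2 - 10*m + 2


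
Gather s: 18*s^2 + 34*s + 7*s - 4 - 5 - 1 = 18*s^2 + 41*s - 10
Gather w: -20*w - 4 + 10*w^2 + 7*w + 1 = 10*w^2 - 13*w - 3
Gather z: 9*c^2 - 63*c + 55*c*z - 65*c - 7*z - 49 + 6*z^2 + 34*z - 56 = 9*c^2 - 128*c + 6*z^2 + z*(55*c + 27) - 105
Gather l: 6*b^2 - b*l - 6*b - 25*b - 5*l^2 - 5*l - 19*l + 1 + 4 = 6*b^2 - 31*b - 5*l^2 + l*(-b - 24) + 5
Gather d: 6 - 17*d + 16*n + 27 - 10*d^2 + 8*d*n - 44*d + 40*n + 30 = -10*d^2 + d*(8*n - 61) + 56*n + 63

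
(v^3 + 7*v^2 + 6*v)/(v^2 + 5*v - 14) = v*(v^2 + 7*v + 6)/(v^2 + 5*v - 14)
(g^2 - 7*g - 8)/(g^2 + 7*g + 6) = (g - 8)/(g + 6)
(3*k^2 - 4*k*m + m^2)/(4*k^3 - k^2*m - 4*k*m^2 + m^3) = (3*k - m)/(4*k^2 + 3*k*m - m^2)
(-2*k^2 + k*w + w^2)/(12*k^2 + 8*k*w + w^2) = (-k + w)/(6*k + w)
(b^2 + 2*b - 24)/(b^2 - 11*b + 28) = (b + 6)/(b - 7)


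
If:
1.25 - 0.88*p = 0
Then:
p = 1.42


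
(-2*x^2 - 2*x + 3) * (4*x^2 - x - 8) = -8*x^4 - 6*x^3 + 30*x^2 + 13*x - 24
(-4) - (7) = -11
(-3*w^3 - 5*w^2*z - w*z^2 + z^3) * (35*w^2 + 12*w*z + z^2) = -105*w^5 - 211*w^4*z - 98*w^3*z^2 + 18*w^2*z^3 + 11*w*z^4 + z^5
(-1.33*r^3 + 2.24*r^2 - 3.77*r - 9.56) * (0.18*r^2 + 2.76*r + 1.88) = -0.2394*r^5 - 3.2676*r^4 + 3.0034*r^3 - 7.9148*r^2 - 33.4732*r - 17.9728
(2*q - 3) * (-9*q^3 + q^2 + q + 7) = -18*q^4 + 29*q^3 - q^2 + 11*q - 21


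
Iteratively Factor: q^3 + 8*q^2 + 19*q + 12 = (q + 3)*(q^2 + 5*q + 4) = (q + 1)*(q + 3)*(q + 4)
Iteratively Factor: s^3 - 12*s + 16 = (s + 4)*(s^2 - 4*s + 4) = (s - 2)*(s + 4)*(s - 2)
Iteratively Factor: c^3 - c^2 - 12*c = (c + 3)*(c^2 - 4*c) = (c - 4)*(c + 3)*(c)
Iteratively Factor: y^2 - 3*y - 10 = (y + 2)*(y - 5)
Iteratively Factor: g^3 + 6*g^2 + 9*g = (g + 3)*(g^2 + 3*g) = g*(g + 3)*(g + 3)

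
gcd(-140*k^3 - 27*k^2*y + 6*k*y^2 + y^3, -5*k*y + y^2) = -5*k + y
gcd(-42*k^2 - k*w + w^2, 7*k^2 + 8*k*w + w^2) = 1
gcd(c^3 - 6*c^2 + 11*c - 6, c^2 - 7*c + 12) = c - 3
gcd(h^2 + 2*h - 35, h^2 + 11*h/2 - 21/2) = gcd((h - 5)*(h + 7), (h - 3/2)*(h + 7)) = h + 7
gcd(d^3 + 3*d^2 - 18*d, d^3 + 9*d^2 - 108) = d^2 + 3*d - 18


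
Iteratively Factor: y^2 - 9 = (y + 3)*(y - 3)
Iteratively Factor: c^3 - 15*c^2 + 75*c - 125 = (c - 5)*(c^2 - 10*c + 25) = (c - 5)^2*(c - 5)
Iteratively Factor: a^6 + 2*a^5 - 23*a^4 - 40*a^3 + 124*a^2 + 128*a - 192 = (a - 2)*(a^5 + 4*a^4 - 15*a^3 - 70*a^2 - 16*a + 96) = (a - 2)*(a - 1)*(a^4 + 5*a^3 - 10*a^2 - 80*a - 96) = (a - 2)*(a - 1)*(a + 4)*(a^3 + a^2 - 14*a - 24) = (a - 2)*(a - 1)*(a + 2)*(a + 4)*(a^2 - a - 12) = (a - 4)*(a - 2)*(a - 1)*(a + 2)*(a + 4)*(a + 3)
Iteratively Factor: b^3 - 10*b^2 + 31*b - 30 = (b - 5)*(b^2 - 5*b + 6) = (b - 5)*(b - 2)*(b - 3)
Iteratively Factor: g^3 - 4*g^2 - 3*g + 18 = (g - 3)*(g^2 - g - 6) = (g - 3)*(g + 2)*(g - 3)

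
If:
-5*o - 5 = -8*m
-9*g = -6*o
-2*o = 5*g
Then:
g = 0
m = 5/8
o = 0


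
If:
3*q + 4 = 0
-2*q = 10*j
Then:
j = 4/15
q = -4/3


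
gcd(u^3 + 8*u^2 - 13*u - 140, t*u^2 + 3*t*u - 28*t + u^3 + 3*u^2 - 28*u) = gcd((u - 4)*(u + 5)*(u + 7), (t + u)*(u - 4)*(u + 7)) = u^2 + 3*u - 28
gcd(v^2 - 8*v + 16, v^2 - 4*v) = v - 4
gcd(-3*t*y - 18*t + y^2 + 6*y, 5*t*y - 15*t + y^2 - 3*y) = 1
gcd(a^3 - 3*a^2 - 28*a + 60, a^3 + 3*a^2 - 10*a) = a^2 + 3*a - 10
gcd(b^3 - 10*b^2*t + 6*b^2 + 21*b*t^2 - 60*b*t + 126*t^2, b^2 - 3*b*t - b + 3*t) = -b + 3*t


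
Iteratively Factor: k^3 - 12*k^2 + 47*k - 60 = (k - 3)*(k^2 - 9*k + 20) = (k - 4)*(k - 3)*(k - 5)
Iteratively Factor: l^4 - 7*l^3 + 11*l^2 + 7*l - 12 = (l - 1)*(l^3 - 6*l^2 + 5*l + 12) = (l - 1)*(l + 1)*(l^2 - 7*l + 12) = (l - 4)*(l - 1)*(l + 1)*(l - 3)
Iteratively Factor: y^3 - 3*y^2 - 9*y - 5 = (y + 1)*(y^2 - 4*y - 5) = (y + 1)^2*(y - 5)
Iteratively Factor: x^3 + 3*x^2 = (x + 3)*(x^2) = x*(x + 3)*(x)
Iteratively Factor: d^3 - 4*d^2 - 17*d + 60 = (d + 4)*(d^2 - 8*d + 15) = (d - 5)*(d + 4)*(d - 3)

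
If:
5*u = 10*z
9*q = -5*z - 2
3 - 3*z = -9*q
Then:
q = -7/24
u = 1/4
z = 1/8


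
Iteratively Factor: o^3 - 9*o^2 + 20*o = (o - 5)*(o^2 - 4*o) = o*(o - 5)*(o - 4)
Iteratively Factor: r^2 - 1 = (r + 1)*(r - 1)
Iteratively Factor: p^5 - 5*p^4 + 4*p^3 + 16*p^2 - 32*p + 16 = (p - 2)*(p^4 - 3*p^3 - 2*p^2 + 12*p - 8) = (p - 2)*(p + 2)*(p^3 - 5*p^2 + 8*p - 4) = (p - 2)^2*(p + 2)*(p^2 - 3*p + 2) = (p - 2)^2*(p - 1)*(p + 2)*(p - 2)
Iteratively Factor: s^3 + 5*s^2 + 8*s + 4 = (s + 2)*(s^2 + 3*s + 2) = (s + 2)^2*(s + 1)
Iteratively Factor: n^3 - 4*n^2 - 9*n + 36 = (n - 4)*(n^2 - 9) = (n - 4)*(n - 3)*(n + 3)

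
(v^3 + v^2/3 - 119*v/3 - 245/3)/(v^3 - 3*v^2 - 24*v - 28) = (3*v^2 + 22*v + 35)/(3*(v^2 + 4*v + 4))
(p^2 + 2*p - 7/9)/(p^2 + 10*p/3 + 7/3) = (p - 1/3)/(p + 1)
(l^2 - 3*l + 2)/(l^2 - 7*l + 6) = (l - 2)/(l - 6)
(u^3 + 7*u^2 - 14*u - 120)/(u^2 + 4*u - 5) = (u^2 + 2*u - 24)/(u - 1)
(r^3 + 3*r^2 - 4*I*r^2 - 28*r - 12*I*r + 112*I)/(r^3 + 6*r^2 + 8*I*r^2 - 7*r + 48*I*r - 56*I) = (r^2 - 4*r*(1 + I) + 16*I)/(r^2 + r*(-1 + 8*I) - 8*I)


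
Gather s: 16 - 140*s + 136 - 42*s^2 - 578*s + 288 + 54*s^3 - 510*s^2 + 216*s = 54*s^3 - 552*s^2 - 502*s + 440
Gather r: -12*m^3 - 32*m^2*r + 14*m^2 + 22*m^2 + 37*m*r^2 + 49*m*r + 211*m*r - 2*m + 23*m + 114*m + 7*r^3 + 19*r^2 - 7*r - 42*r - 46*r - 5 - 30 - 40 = -12*m^3 + 36*m^2 + 135*m + 7*r^3 + r^2*(37*m + 19) + r*(-32*m^2 + 260*m - 95) - 75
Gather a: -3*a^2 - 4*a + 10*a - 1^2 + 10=-3*a^2 + 6*a + 9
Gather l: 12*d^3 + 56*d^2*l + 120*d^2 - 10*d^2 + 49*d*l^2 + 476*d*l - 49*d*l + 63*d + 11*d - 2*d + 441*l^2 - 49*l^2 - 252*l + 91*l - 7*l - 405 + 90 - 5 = 12*d^3 + 110*d^2 + 72*d + l^2*(49*d + 392) + l*(56*d^2 + 427*d - 168) - 320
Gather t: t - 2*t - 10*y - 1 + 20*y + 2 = -t + 10*y + 1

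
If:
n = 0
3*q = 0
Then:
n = 0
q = 0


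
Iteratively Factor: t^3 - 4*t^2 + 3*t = (t - 3)*(t^2 - t) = (t - 3)*(t - 1)*(t)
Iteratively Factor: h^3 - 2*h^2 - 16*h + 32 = (h - 4)*(h^2 + 2*h - 8) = (h - 4)*(h + 4)*(h - 2)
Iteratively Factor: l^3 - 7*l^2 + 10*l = (l - 2)*(l^2 - 5*l) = l*(l - 2)*(l - 5)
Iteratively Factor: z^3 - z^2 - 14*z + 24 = (z + 4)*(z^2 - 5*z + 6) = (z - 3)*(z + 4)*(z - 2)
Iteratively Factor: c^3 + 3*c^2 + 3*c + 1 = (c + 1)*(c^2 + 2*c + 1) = (c + 1)^2*(c + 1)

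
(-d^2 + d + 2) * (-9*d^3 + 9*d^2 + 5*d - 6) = 9*d^5 - 18*d^4 - 14*d^3 + 29*d^2 + 4*d - 12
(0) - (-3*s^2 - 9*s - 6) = 3*s^2 + 9*s + 6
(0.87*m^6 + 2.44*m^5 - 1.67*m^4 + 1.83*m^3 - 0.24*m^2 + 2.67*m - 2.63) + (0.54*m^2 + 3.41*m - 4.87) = 0.87*m^6 + 2.44*m^5 - 1.67*m^4 + 1.83*m^3 + 0.3*m^2 + 6.08*m - 7.5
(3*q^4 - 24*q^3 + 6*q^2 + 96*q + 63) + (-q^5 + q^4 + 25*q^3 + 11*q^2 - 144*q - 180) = -q^5 + 4*q^4 + q^3 + 17*q^2 - 48*q - 117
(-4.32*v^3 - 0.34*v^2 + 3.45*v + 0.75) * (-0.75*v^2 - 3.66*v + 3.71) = 3.24*v^5 + 16.0662*v^4 - 17.3703*v^3 - 14.4509*v^2 + 10.0545*v + 2.7825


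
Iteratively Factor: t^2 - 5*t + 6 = (t - 3)*(t - 2)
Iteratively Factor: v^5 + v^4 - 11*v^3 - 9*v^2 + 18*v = (v + 3)*(v^4 - 2*v^3 - 5*v^2 + 6*v) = (v - 1)*(v + 3)*(v^3 - v^2 - 6*v) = (v - 3)*(v - 1)*(v + 3)*(v^2 + 2*v) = (v - 3)*(v - 1)*(v + 2)*(v + 3)*(v)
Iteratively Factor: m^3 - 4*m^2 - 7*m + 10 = (m + 2)*(m^2 - 6*m + 5) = (m - 5)*(m + 2)*(m - 1)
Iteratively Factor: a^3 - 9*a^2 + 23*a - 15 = (a - 3)*(a^2 - 6*a + 5) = (a - 5)*(a - 3)*(a - 1)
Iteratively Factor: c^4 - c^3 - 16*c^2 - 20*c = (c - 5)*(c^3 + 4*c^2 + 4*c) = (c - 5)*(c + 2)*(c^2 + 2*c) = c*(c - 5)*(c + 2)*(c + 2)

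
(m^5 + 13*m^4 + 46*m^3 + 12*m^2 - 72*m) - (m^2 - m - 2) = m^5 + 13*m^4 + 46*m^3 + 11*m^2 - 71*m + 2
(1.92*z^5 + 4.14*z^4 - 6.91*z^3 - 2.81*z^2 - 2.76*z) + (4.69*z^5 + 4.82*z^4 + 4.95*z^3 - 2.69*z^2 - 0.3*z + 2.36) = 6.61*z^5 + 8.96*z^4 - 1.96*z^3 - 5.5*z^2 - 3.06*z + 2.36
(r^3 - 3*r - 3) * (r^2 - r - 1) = r^5 - r^4 - 4*r^3 + 6*r + 3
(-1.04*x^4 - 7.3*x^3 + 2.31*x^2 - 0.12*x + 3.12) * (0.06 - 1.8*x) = 1.872*x^5 + 13.0776*x^4 - 4.596*x^3 + 0.3546*x^2 - 5.6232*x + 0.1872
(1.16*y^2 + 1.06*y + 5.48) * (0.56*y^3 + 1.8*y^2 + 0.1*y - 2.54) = 0.6496*y^5 + 2.6816*y^4 + 5.0928*y^3 + 7.0236*y^2 - 2.1444*y - 13.9192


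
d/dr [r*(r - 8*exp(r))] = -r*(8*exp(r) - 1) + r - 8*exp(r)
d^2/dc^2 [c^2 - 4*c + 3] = 2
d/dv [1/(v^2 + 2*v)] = 2*(-v - 1)/(v^2*(v + 2)^2)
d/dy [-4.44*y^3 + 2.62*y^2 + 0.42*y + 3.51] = -13.32*y^2 + 5.24*y + 0.42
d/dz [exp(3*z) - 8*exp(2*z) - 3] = (3*exp(z) - 16)*exp(2*z)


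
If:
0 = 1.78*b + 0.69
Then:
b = -0.39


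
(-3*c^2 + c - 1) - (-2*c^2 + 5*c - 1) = -c^2 - 4*c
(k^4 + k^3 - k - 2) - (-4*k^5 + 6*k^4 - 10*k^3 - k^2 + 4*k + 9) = 4*k^5 - 5*k^4 + 11*k^3 + k^2 - 5*k - 11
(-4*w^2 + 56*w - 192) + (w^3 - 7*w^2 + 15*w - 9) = w^3 - 11*w^2 + 71*w - 201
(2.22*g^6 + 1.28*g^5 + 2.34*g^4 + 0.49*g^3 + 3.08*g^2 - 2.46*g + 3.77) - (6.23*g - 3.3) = 2.22*g^6 + 1.28*g^5 + 2.34*g^4 + 0.49*g^3 + 3.08*g^2 - 8.69*g + 7.07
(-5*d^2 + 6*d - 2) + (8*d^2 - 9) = 3*d^2 + 6*d - 11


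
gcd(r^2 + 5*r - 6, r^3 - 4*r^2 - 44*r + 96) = r + 6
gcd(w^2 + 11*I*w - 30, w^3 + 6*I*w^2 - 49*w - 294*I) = w + 6*I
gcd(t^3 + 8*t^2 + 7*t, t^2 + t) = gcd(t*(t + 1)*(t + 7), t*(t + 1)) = t^2 + t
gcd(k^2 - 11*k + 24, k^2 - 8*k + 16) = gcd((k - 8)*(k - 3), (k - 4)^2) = 1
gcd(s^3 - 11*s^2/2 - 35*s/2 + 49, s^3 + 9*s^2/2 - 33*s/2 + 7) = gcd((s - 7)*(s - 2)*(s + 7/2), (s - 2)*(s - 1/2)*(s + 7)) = s - 2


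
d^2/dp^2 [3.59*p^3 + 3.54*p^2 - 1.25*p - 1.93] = 21.54*p + 7.08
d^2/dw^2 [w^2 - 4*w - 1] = 2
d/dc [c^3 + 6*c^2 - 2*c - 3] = 3*c^2 + 12*c - 2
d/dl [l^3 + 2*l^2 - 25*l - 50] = 3*l^2 + 4*l - 25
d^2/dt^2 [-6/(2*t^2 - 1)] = 24*(-6*t^2 - 1)/(2*t^2 - 1)^3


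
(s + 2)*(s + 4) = s^2 + 6*s + 8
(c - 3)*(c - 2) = c^2 - 5*c + 6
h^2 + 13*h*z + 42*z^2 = (h + 6*z)*(h + 7*z)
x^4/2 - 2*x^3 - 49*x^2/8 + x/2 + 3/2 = (x/2 + 1)*(x - 6)*(x - 1/2)*(x + 1/2)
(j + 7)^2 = j^2 + 14*j + 49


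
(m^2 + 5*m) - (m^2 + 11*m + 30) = -6*m - 30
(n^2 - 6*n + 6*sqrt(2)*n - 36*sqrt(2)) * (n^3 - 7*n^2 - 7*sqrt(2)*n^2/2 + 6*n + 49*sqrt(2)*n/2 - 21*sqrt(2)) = n^5 - 13*n^4 + 5*sqrt(2)*n^4/2 - 65*sqrt(2)*n^3/2 + 6*n^3 + 120*sqrt(2)*n^2 + 510*n^2 - 2016*n - 90*sqrt(2)*n + 1512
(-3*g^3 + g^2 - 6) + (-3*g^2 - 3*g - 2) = -3*g^3 - 2*g^2 - 3*g - 8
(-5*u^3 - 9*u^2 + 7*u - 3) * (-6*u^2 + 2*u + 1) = 30*u^5 + 44*u^4 - 65*u^3 + 23*u^2 + u - 3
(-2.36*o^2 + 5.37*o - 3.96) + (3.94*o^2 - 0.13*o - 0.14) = 1.58*o^2 + 5.24*o - 4.1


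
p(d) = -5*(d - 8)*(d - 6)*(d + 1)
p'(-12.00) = -3890.00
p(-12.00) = 19800.00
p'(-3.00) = -695.00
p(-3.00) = 990.00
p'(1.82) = 16.91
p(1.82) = -364.24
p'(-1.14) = -337.69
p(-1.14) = 45.68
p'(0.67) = -89.63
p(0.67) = -326.23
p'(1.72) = 9.22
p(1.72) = -365.55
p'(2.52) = 62.34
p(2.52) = -335.64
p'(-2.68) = -626.14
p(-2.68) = 778.70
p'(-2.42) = -572.45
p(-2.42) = 622.93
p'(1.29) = -27.26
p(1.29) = -361.87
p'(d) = -5*(d - 8)*(d - 6) - 5*(d - 8)*(d + 1) - 5*(d - 6)*(d + 1)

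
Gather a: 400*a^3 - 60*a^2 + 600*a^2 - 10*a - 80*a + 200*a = 400*a^3 + 540*a^2 + 110*a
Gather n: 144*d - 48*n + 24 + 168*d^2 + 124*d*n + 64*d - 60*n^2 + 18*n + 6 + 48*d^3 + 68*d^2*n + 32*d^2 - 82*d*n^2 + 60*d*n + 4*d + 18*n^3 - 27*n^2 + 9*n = 48*d^3 + 200*d^2 + 212*d + 18*n^3 + n^2*(-82*d - 87) + n*(68*d^2 + 184*d - 21) + 30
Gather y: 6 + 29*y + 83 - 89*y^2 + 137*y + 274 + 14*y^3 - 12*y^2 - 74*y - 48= 14*y^3 - 101*y^2 + 92*y + 315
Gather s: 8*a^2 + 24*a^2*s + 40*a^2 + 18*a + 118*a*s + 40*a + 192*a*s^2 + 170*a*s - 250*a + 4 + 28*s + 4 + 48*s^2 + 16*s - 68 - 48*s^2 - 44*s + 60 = 48*a^2 + 192*a*s^2 - 192*a + s*(24*a^2 + 288*a)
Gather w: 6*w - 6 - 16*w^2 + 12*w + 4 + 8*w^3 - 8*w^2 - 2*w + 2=8*w^3 - 24*w^2 + 16*w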